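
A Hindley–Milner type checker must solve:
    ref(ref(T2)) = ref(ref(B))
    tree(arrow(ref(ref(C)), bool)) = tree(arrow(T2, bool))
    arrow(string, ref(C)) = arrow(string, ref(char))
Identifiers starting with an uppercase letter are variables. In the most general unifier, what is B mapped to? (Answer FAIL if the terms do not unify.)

ref(ref(char))

Decompose ref/1: ref(T2) = ref(B).
Decompose ref/1: T2 = B.
Bind T2 := B; substituting into the one remaining equation that mentions T2 gives: tree(arrow(ref(ref(C)), bool)) = tree(arrow(B, bool)).
Decompose tree/1: arrow(ref(ref(C)), bool) = arrow(B, bool).
Decompose arrow/2: ref(ref(C)) = B,  bool = bool.
Bind B := ref(ref(C)); no other remaining equation mentions B. Substituting into the earlier binding gives T2 := ref(ref(C)).
Delete trivial equation bool = bool.
Decompose arrow/2: string = string,  ref(C) = ref(char).
Delete trivial equation string = string.
Decompose ref/1: C = char.
Bind C := char. Substituting into the earlier bindings gives T2 := ref(ref(char)), B := ref(ref(char)).
MGU = { T2 -> ref(ref(char)), B -> ref(ref(char)), C -> char }, so B -> ref(ref(char)).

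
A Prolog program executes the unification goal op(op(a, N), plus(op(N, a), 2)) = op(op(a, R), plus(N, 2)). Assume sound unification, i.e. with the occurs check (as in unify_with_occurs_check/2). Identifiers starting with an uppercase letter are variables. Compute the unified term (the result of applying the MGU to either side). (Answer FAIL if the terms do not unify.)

Decompose op/2: op(a, N) = op(a, R),  plus(op(N, a), 2) = plus(N, 2).
Decompose op/2: a = a,  N = R.
Delete trivial equation a = a.
Bind N := R; substituting into the remaining equation gives: plus(op(R, a), 2) = plus(R, 2).
Decompose plus/2: op(R, a) = R,  2 = 2.
Occurs check fails: R occurs in op(R, a); the equation R = op(R, a) has no finite solution.

FAIL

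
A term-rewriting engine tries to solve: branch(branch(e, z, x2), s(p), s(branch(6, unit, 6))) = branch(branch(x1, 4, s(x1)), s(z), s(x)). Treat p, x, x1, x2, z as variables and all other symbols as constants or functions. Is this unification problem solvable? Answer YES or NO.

YES

Decompose branch/3: branch(e, z, x2) = branch(x1, 4, s(x1)),  s(p) = s(z),  s(branch(6, unit, 6)) = s(x).
Decompose branch/3: e = x1,  z = 4,  x2 = s(x1).
Bind x1 := e; substituting into the one remaining equation that mentions x1 gives: x2 = s(e).
Bind z := 4; substituting into the one remaining equation that mentions z gives: s(p) = s(4).
Bind x2 := s(e); no other remaining equation mentions x2.
Decompose s/1: p = 4.
Bind p := 4; no other remaining equation mentions p.
Decompose s/1: branch(6, unit, 6) = x.
Bind x := branch(6, unit, 6).
No equations remain and no clash or occurs-check failure arose, so a unifier exists.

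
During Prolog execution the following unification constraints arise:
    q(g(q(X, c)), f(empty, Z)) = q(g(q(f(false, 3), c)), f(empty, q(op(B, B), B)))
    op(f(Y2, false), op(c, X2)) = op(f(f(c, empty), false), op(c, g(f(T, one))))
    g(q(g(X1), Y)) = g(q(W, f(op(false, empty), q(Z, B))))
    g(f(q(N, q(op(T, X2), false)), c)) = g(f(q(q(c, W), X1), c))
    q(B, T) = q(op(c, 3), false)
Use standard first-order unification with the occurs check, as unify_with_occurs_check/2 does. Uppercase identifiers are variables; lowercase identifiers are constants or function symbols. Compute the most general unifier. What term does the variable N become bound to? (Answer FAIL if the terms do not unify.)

q(c, g(q(op(false, g(f(false, one))), false)))

Decompose q/2: g(q(X, c)) = g(q(f(false, 3), c)),  f(empty, Z) = f(empty, q(op(B, B), B)).
Decompose g/1: q(X, c) = q(f(false, 3), c).
Decompose q/2: X = f(false, 3),  c = c.
Bind X := f(false, 3); no other remaining equation mentions X.
Delete trivial equation c = c.
Decompose f/2: empty = empty,  Z = q(op(B, B), B).
Delete trivial equation empty = empty.
Bind Z := q(op(B, B), B); substituting into the one remaining equation that mentions Z gives: g(q(g(X1), Y)) = g(q(W, f(op(false, empty), q(q(op(B, B), B), B)))).
Decompose op/2: f(Y2, false) = f(f(c, empty), false),  op(c, X2) = op(c, g(f(T, one))).
Decompose f/2: Y2 = f(c, empty),  false = false.
Bind Y2 := f(c, empty); no other remaining equation mentions Y2.
Delete trivial equation false = false.
Decompose op/2: c = c,  X2 = g(f(T, one)).
Delete trivial equation c = c.
Bind X2 := g(f(T, one)); substituting into the one remaining equation that mentions X2 gives: g(f(q(N, q(op(T, g(f(T, one))), false)), c)) = g(f(q(q(c, W), X1), c)).
Decompose g/1: q(g(X1), Y) = q(W, f(op(false, empty), q(q(op(B, B), B), B))).
Decompose q/2: g(X1) = W,  Y = f(op(false, empty), q(q(op(B, B), B), B)).
Bind W := g(X1); substituting into the one remaining equation that mentions W gives: g(f(q(N, q(op(T, g(f(T, one))), false)), c)) = g(f(q(q(c, g(X1)), X1), c)).
Bind Y := f(op(false, empty), q(q(op(B, B), B), B)); no other remaining equation mentions Y.
Decompose g/1: f(q(N, q(op(T, g(f(T, one))), false)), c) = f(q(q(c, g(X1)), X1), c).
Decompose f/2: q(N, q(op(T, g(f(T, one))), false)) = q(q(c, g(X1)), X1),  c = c.
Decompose q/2: N = q(c, g(X1)),  q(op(T, g(f(T, one))), false) = X1.
Bind N := q(c, g(X1)); no other remaining equation mentions N.
Bind X1 := q(op(T, g(f(T, one))), false); no other remaining equation mentions X1. Substituting into the earlier bindings gives W := g(q(op(T, g(f(T, one))), false)), N := q(c, g(q(op(T, g(f(T, one))), false))).
Delete trivial equation c = c.
Decompose q/2: B = op(c, 3),  T = false.
Bind B := op(c, 3); no other remaining equation mentions B. Substituting into the earlier bindings gives Z := q(op(op(c, 3), op(c, 3)), op(c, 3)), Y := f(op(false, empty), q(q(op(op(c, 3), op(c, 3)), op(c, 3)), op(c, 3))).
Bind T := false. Substituting into the earlier bindings gives X2 := g(f(false, one)), W := g(q(op(false, g(f(false, one))), false)), N := q(c, g(q(op(false, g(f(false, one))), false))), X1 := q(op(false, g(f(false, one))), false).
MGU = { X = f(false, 3), Z = q(op(op(c, 3), op(c, 3)), op(c, 3)), Y2 = f(c, empty), X2 = g(f(false, one)), W = g(q(op(false, g(f(false, one))), false)), Y = f(op(false, empty), q(q(op(op(c, 3), op(c, 3)), op(c, 3)), op(c, 3))), N = q(c, g(q(op(false, g(f(false, one))), false))), X1 = q(op(false, g(f(false, one))), false), B = op(c, 3), T = false }, so N = q(c, g(q(op(false, g(f(false, one))), false))).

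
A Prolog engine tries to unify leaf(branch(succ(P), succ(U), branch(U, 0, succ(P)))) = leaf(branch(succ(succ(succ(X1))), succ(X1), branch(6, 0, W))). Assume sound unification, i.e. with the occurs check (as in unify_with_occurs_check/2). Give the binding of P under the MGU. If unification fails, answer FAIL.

Decompose leaf/1: branch(succ(P), succ(U), branch(U, 0, succ(P))) = branch(succ(succ(succ(X1))), succ(X1), branch(6, 0, W)).
Decompose branch/3: succ(P) = succ(succ(succ(X1))),  succ(U) = succ(X1),  branch(U, 0, succ(P)) = branch(6, 0, W).
Decompose succ/1: P = succ(succ(X1)).
Bind P := succ(succ(X1)); substituting into the one remaining equation that mentions P gives: branch(U, 0, succ(succ(succ(X1)))) = branch(6, 0, W).
Decompose succ/1: U = X1.
Bind U := X1; substituting into the remaining equation gives: branch(X1, 0, succ(succ(succ(X1)))) = branch(6, 0, W).
Decompose branch/3: X1 = 6,  0 = 0,  succ(succ(succ(X1))) = W.
Bind X1 := 6; substituting into the one remaining equation that mentions X1 gives: succ(succ(succ(6))) = W. Substituting into the earlier bindings gives P := succ(succ(6)), U := 6.
Delete trivial equation 0 = 0.
Bind W := succ(succ(succ(6))).
MGU = { P -> succ(succ(6)), U -> 6, X1 -> 6, W -> succ(succ(succ(6))) }, so P -> succ(succ(6)).

succ(succ(6))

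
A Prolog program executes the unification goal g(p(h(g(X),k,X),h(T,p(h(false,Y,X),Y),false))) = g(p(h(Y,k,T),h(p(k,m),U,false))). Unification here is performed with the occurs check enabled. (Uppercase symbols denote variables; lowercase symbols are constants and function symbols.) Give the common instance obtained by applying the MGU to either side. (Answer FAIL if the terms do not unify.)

g(p(h(g(p(k,m)),k,p(k,m)),h(p(k,m),p(h(false,g(p(k,m)),p(k,m)),g(p(k,m))),false)))

Decompose g/1: p(h(g(X),k,X),h(T,p(h(false,Y,X),Y),false)) = p(h(Y,k,T),h(p(k,m),U,false)).
Decompose p/2: h(g(X),k,X) = h(Y,k,T),  h(T,p(h(false,Y,X),Y),false) = h(p(k,m),U,false).
Decompose h/3: g(X) = Y,  k = k,  X = T.
Bind Y := g(X); substituting into the one remaining equation that mentions Y gives: h(T,p(h(false,g(X),X),g(X)),false) = h(p(k,m),U,false).
Delete trivial equation k = k.
Bind X := T; substituting into the remaining equation gives: h(T,p(h(false,g(T),T),g(T)),false) = h(p(k,m),U,false). Substituting into the earlier binding gives Y := g(T).
Decompose h/3: T = p(k,m),  p(h(false,g(T),T),g(T)) = U,  false = false.
Bind T := p(k,m); substituting into the one remaining equation that mentions T gives: p(h(false,g(p(k,m)),p(k,m)),g(p(k,m))) = U. Substituting into the earlier bindings gives Y := g(p(k,m)), X := p(k,m).
Bind U := p(h(false,g(p(k,m)),p(k,m)),g(p(k,m))); no other remaining equation mentions U.
Delete trivial equation false = false.
Applying the MGU to either side gives g(p(h(g(p(k,m)),k,p(k,m)),h(p(k,m),p(h(false,g(p(k,m)),p(k,m)),g(p(k,m))),false))).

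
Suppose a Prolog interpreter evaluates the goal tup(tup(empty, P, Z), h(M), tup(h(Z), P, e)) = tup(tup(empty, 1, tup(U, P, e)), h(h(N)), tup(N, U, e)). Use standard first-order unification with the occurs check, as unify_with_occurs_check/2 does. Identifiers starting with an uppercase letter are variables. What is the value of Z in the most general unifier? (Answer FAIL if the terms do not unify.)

Decompose tup/3: tup(empty, P, Z) = tup(empty, 1, tup(U, P, e)),  h(M) = h(h(N)),  tup(h(Z), P, e) = tup(N, U, e).
Decompose tup/3: empty = empty,  P = 1,  Z = tup(U, P, e).
Delete trivial equation empty = empty.
Bind P := 1; substituting into the 2 remaining equations that mention P gives: Z = tup(U, 1, e),  tup(h(Z), 1, e) = tup(N, U, e).
Bind Z := tup(U, 1, e); substituting into the one remaining equation that mentions Z gives: tup(h(tup(U, 1, e)), 1, e) = tup(N, U, e).
Decompose h/1: M = h(N).
Bind M := h(N); no other remaining equation mentions M.
Decompose tup/3: h(tup(U, 1, e)) = N,  1 = U,  e = e.
Bind N := h(tup(U, 1, e)); no other remaining equation mentions N. Substituting into the earlier binding gives M := h(h(tup(U, 1, e))).
Bind U := 1; no other remaining equation mentions U. Substituting into the earlier bindings gives Z := tup(1, 1, e), M := h(h(tup(1, 1, e))), N := h(tup(1, 1, e)).
Delete trivial equation e = e.
MGU = { P = 1, Z = tup(1, 1, e), M = h(h(tup(1, 1, e))), N = h(tup(1, 1, e)), U = 1 }, so Z = tup(1, 1, e).

tup(1, 1, e)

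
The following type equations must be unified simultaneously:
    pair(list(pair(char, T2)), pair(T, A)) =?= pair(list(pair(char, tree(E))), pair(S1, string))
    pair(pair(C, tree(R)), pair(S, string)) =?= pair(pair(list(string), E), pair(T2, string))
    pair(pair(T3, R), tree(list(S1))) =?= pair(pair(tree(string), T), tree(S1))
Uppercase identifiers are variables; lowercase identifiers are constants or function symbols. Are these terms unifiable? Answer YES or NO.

Decompose pair/2: list(pair(char, T2)) =?= list(pair(char, tree(E))),  pair(T, A) =?= pair(S1, string).
Decompose list/1: pair(char, T2) =?= pair(char, tree(E)).
Decompose pair/2: char =?= char,  T2 =?= tree(E).
Delete trivial equation char =?= char.
Bind T2 := tree(E); substituting into the one remaining equation that mentions T2 gives: pair(pair(C, tree(R)), pair(S, string)) =?= pair(pair(list(string), E), pair(tree(E), string)).
Decompose pair/2: T =?= S1,  A =?= string.
Bind T := S1; substituting into the one remaining equation that mentions T gives: pair(pair(T3, R), tree(list(S1))) =?= pair(pair(tree(string), S1), tree(S1)).
Bind A := string; no other remaining equation mentions A.
Decompose pair/2: pair(C, tree(R)) =?= pair(list(string), E),  pair(S, string) =?= pair(tree(E), string).
Decompose pair/2: C =?= list(string),  tree(R) =?= E.
Bind C := list(string); no other remaining equation mentions C.
Bind E := tree(R); substituting into the one remaining equation that mentions E gives: pair(S, string) =?= pair(tree(tree(R)), string). Substituting into the earlier binding gives T2 := tree(tree(R)).
Decompose pair/2: S =?= tree(tree(R)),  string =?= string.
Bind S := tree(tree(R)); no other remaining equation mentions S.
Delete trivial equation string =?= string.
Decompose pair/2: pair(T3, R) =?= pair(tree(string), S1),  tree(list(S1)) =?= tree(S1).
Decompose pair/2: T3 =?= tree(string),  R =?= S1.
Bind T3 := tree(string); no other remaining equation mentions T3.
Bind R := S1; no other remaining equation mentions R. Substituting into the earlier bindings gives T2 := tree(tree(S1)), E := tree(S1), S := tree(tree(S1)).
Decompose tree/1: list(S1) =?= S1.
Occurs check fails: S1 occurs in list(S1); the equation S1 =?= list(S1) has no finite solution.

NO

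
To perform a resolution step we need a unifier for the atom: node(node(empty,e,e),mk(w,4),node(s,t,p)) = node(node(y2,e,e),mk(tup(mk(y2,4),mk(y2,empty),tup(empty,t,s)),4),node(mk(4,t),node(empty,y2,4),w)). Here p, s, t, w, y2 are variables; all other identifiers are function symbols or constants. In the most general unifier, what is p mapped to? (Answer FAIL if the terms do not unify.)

tup(mk(empty,4),mk(empty,empty),tup(empty,node(empty,empty,4),mk(4,node(empty,empty,4))))

Decompose node/3: node(empty,e,e) = node(y2,e,e),  mk(w,4) = mk(tup(mk(y2,4),mk(y2,empty),tup(empty,t,s)),4),  node(s,t,p) = node(mk(4,t),node(empty,y2,4),w).
Decompose node/3: empty = y2,  e = e,  e = e.
Bind y2 := empty; substituting into the 2 remaining equations that mention y2 gives: mk(w,4) = mk(tup(mk(empty,4),mk(empty,empty),tup(empty,t,s)),4),  node(s,t,p) = node(mk(4,t),node(empty,empty,4),w).
Delete trivial equation e = e.
Delete trivial equation e = e.
Decompose mk/2: w = tup(mk(empty,4),mk(empty,empty),tup(empty,t,s)),  4 = 4.
Bind w := tup(mk(empty,4),mk(empty,empty),tup(empty,t,s)); substituting into the one remaining equation that mentions w gives: node(s,t,p) = node(mk(4,t),node(empty,empty,4),tup(mk(empty,4),mk(empty,empty),tup(empty,t,s))).
Delete trivial equation 4 = 4.
Decompose node/3: s = mk(4,t),  t = node(empty,empty,4),  p = tup(mk(empty,4),mk(empty,empty),tup(empty,t,s)).
Bind s := mk(4,t); substituting into the one remaining equation that mentions s gives: p = tup(mk(empty,4),mk(empty,empty),tup(empty,t,mk(4,t))). Substituting into the earlier binding gives w := tup(mk(empty,4),mk(empty,empty),tup(empty,t,mk(4,t))).
Bind t := node(empty,empty,4); substituting into the remaining equation gives: p = tup(mk(empty,4),mk(empty,empty),tup(empty,node(empty,empty,4),mk(4,node(empty,empty,4)))). Substituting into the earlier bindings gives w := tup(mk(empty,4),mk(empty,empty),tup(empty,node(empty,empty,4),mk(4,node(empty,empty,4)))), s := mk(4,node(empty,empty,4)).
Bind p := tup(mk(empty,4),mk(empty,empty),tup(empty,node(empty,empty,4),mk(4,node(empty,empty,4)))).
MGU = { y2 -> empty, w -> tup(mk(empty,4),mk(empty,empty),tup(empty,node(empty,empty,4),mk(4,node(empty,empty,4)))), s -> mk(4,node(empty,empty,4)), t -> node(empty,empty,4), p -> tup(mk(empty,4),mk(empty,empty),tup(empty,node(empty,empty,4),mk(4,node(empty,empty,4)))) }, so p -> tup(mk(empty,4),mk(empty,empty),tup(empty,node(empty,empty,4),mk(4,node(empty,empty,4)))).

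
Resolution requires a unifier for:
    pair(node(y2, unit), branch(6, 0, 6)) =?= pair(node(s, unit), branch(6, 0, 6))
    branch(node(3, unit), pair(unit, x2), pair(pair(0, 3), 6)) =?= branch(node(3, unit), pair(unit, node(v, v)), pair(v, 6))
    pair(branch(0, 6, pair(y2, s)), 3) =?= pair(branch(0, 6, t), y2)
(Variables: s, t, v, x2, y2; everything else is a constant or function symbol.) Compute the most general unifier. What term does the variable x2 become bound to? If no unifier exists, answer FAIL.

Decompose pair/2: node(y2, unit) =?= node(s, unit),  branch(6, 0, 6) =?= branch(6, 0, 6).
Decompose node/2: y2 =?= s,  unit =?= unit.
Bind y2 := s; substituting into the one remaining equation that mentions y2 gives: pair(branch(0, 6, pair(s, s)), 3) =?= pair(branch(0, 6, t), s).
Delete trivial equation unit =?= unit.
Delete trivial equation branch(6, 0, 6) =?= branch(6, 0, 6).
Decompose branch/3: node(3, unit) =?= node(3, unit),  pair(unit, x2) =?= pair(unit, node(v, v)),  pair(pair(0, 3), 6) =?= pair(v, 6).
Delete trivial equation node(3, unit) =?= node(3, unit).
Decompose pair/2: unit =?= unit,  x2 =?= node(v, v).
Delete trivial equation unit =?= unit.
Bind x2 := node(v, v); no other remaining equation mentions x2.
Decompose pair/2: pair(0, 3) =?= v,  6 =?= 6.
Bind v := pair(0, 3); no other remaining equation mentions v. Substituting into the earlier binding gives x2 := node(pair(0, 3), pair(0, 3)).
Delete trivial equation 6 =?= 6.
Decompose pair/2: branch(0, 6, pair(s, s)) =?= branch(0, 6, t),  3 =?= s.
Decompose branch/3: 0 =?= 0,  6 =?= 6,  pair(s, s) =?= t.
Delete trivial equation 0 =?= 0.
Delete trivial equation 6 =?= 6.
Bind t := pair(s, s); no other remaining equation mentions t.
Bind s := 3. Substituting into the earlier bindings gives y2 := 3, t := pair(3, 3).
MGU = { y2 -> 3, x2 -> node(pair(0, 3), pair(0, 3)), v -> pair(0, 3), t -> pair(3, 3), s -> 3 }, so x2 -> node(pair(0, 3), pair(0, 3)).

node(pair(0, 3), pair(0, 3))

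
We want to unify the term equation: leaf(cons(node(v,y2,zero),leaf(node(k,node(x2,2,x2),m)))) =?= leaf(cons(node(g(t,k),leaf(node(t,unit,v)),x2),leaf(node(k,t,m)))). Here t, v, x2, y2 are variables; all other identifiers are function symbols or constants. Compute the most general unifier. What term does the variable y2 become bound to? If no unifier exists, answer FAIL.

leaf(node(node(zero,2,zero),unit,g(node(zero,2,zero),k)))

Decompose leaf/1: cons(node(v,y2,zero),leaf(node(k,node(x2,2,x2),m))) =?= cons(node(g(t,k),leaf(node(t,unit,v)),x2),leaf(node(k,t,m))).
Decompose cons/2: node(v,y2,zero) =?= node(g(t,k),leaf(node(t,unit,v)),x2),  leaf(node(k,node(x2,2,x2),m)) =?= leaf(node(k,t,m)).
Decompose node/3: v =?= g(t,k),  y2 =?= leaf(node(t,unit,v)),  zero =?= x2.
Bind v := g(t,k); substituting into the one remaining equation that mentions v gives: y2 =?= leaf(node(t,unit,g(t,k))).
Bind y2 := leaf(node(t,unit,g(t,k))); no other remaining equation mentions y2.
Bind x2 := zero; substituting into the remaining equation gives: leaf(node(k,node(zero,2,zero),m)) =?= leaf(node(k,t,m)).
Decompose leaf/1: node(k,node(zero,2,zero),m) =?= node(k,t,m).
Decompose node/3: k =?= k,  node(zero,2,zero) =?= t,  m =?= m.
Delete trivial equation k =?= k.
Bind t := node(zero,2,zero); no other remaining equation mentions t. Substituting into the earlier bindings gives v := g(node(zero,2,zero),k), y2 := leaf(node(node(zero,2,zero),unit,g(node(zero,2,zero),k))).
Delete trivial equation m =?= m.
MGU = { v := g(node(zero,2,zero),k), y2 := leaf(node(node(zero,2,zero),unit,g(node(zero,2,zero),k))), x2 := zero, t := node(zero,2,zero) }, so y2 := leaf(node(node(zero,2,zero),unit,g(node(zero,2,zero),k))).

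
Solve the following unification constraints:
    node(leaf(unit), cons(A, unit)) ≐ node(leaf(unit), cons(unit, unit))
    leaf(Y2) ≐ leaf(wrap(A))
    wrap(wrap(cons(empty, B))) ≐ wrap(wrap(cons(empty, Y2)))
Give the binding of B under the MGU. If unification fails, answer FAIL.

Decompose node/2: leaf(unit) ≐ leaf(unit),  cons(A, unit) ≐ cons(unit, unit).
Delete trivial equation leaf(unit) ≐ leaf(unit).
Decompose cons/2: A ≐ unit,  unit ≐ unit.
Bind A := unit; substituting into the one remaining equation that mentions A gives: leaf(Y2) ≐ leaf(wrap(unit)).
Delete trivial equation unit ≐ unit.
Decompose leaf/1: Y2 ≐ wrap(unit).
Bind Y2 := wrap(unit); substituting into the remaining equation gives: wrap(wrap(cons(empty, B))) ≐ wrap(wrap(cons(empty, wrap(unit)))).
Decompose wrap/1: wrap(cons(empty, B)) ≐ wrap(cons(empty, wrap(unit))).
Decompose wrap/1: cons(empty, B) ≐ cons(empty, wrap(unit)).
Decompose cons/2: empty ≐ empty,  B ≐ wrap(unit).
Delete trivial equation empty ≐ empty.
Bind B := wrap(unit).
MGU = { A := unit, Y2 := wrap(unit), B := wrap(unit) }, so B := wrap(unit).

wrap(unit)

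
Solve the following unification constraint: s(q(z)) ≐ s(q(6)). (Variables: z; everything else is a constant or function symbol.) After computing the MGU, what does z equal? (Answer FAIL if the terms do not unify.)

6

Decompose s/1: q(z) ≐ q(6).
Decompose q/1: z ≐ 6.
Bind z := 6.
MGU = { z -> 6 }, so z -> 6.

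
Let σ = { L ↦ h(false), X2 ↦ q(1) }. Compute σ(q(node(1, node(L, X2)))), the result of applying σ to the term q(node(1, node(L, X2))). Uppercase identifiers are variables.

Replace each occurrence of L with h(false).
Replace each occurrence of X2 with q(1).
Result: q(node(1, node(h(false), q(1)))).

q(node(1, node(h(false), q(1))))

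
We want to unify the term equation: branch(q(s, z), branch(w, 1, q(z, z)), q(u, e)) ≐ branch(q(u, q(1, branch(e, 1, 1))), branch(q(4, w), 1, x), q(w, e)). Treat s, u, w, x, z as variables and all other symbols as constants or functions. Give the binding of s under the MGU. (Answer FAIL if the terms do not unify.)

FAIL

Decompose branch/3: q(s, z) ≐ q(u, q(1, branch(e, 1, 1))),  branch(w, 1, q(z, z)) ≐ branch(q(4, w), 1, x),  q(u, e) ≐ q(w, e).
Decompose q/2: s ≐ u,  z ≐ q(1, branch(e, 1, 1)).
Bind s := u; no other remaining equation mentions s.
Bind z := q(1, branch(e, 1, 1)); substituting into the one remaining equation that mentions z gives: branch(w, 1, q(q(1, branch(e, 1, 1)), q(1, branch(e, 1, 1)))) ≐ branch(q(4, w), 1, x).
Decompose branch/3: w ≐ q(4, w),  1 ≐ 1,  q(q(1, branch(e, 1, 1)), q(1, branch(e, 1, 1))) ≐ x.
Occurs check fails: w occurs in q(4, w); the equation w ≐ q(4, w) has no finite solution.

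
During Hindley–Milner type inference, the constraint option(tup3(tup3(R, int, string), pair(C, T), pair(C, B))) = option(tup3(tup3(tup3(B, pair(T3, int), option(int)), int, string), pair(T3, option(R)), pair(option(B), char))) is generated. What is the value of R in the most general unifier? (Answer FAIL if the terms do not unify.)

Decompose option/1: tup3(tup3(R, int, string), pair(C, T), pair(C, B)) = tup3(tup3(tup3(B, pair(T3, int), option(int)), int, string), pair(T3, option(R)), pair(option(B), char)).
Decompose tup3/3: tup3(R, int, string) = tup3(tup3(B, pair(T3, int), option(int)), int, string),  pair(C, T) = pair(T3, option(R)),  pair(C, B) = pair(option(B), char).
Decompose tup3/3: R = tup3(B, pair(T3, int), option(int)),  int = int,  string = string.
Bind R := tup3(B, pair(T3, int), option(int)); substituting into the one remaining equation that mentions R gives: pair(C, T) = pair(T3, option(tup3(B, pair(T3, int), option(int)))).
Delete trivial equation int = int.
Delete trivial equation string = string.
Decompose pair/2: C = T3,  T = option(tup3(B, pair(T3, int), option(int))).
Bind C := T3; substituting into the one remaining equation that mentions C gives: pair(T3, B) = pair(option(B), char).
Bind T := option(tup3(B, pair(T3, int), option(int))); no other remaining equation mentions T.
Decompose pair/2: T3 = option(B),  B = char.
Bind T3 := option(B); no other remaining equation mentions T3. Substituting into the earlier bindings gives R := tup3(B, pair(option(B), int), option(int)), C := option(B), T := option(tup3(B, pair(option(B), int), option(int))).
Bind B := char. Substituting into the earlier bindings gives R := tup3(char, pair(option(char), int), option(int)), C := option(char), T := option(tup3(char, pair(option(char), int), option(int))), T3 := option(char).
MGU = { R := tup3(char, pair(option(char), int), option(int)), C := option(char), T := option(tup3(char, pair(option(char), int), option(int))), T3 := option(char), B := char }, so R := tup3(char, pair(option(char), int), option(int)).

tup3(char, pair(option(char), int), option(int))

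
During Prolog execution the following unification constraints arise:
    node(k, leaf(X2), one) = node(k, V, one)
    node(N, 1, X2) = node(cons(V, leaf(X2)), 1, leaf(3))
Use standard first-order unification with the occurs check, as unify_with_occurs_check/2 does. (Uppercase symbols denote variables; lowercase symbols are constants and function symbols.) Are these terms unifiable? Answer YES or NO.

YES

Decompose node/3: k = k,  leaf(X2) = V,  one = one.
Delete trivial equation k = k.
Bind V := leaf(X2); substituting into the one remaining equation that mentions V gives: node(N, 1, X2) = node(cons(leaf(X2), leaf(X2)), 1, leaf(3)).
Delete trivial equation one = one.
Decompose node/3: N = cons(leaf(X2), leaf(X2)),  1 = 1,  X2 = leaf(3).
Bind N := cons(leaf(X2), leaf(X2)); no other remaining equation mentions N.
Delete trivial equation 1 = 1.
Bind X2 := leaf(3). Substituting into the earlier bindings gives V := leaf(leaf(3)), N := cons(leaf(leaf(3)), leaf(leaf(3))).
No equations remain and no clash or occurs-check failure arose, so a unifier exists.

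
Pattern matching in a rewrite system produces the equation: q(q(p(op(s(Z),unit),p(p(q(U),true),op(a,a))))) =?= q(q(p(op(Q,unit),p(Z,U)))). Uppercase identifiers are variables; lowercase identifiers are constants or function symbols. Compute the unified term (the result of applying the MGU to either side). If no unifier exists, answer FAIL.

Decompose q/1: q(p(op(s(Z),unit),p(p(q(U),true),op(a,a)))) =?= q(p(op(Q,unit),p(Z,U))).
Decompose q/1: p(op(s(Z),unit),p(p(q(U),true),op(a,a))) =?= p(op(Q,unit),p(Z,U)).
Decompose p/2: op(s(Z),unit) =?= op(Q,unit),  p(p(q(U),true),op(a,a)) =?= p(Z,U).
Decompose op/2: s(Z) =?= Q,  unit =?= unit.
Bind Q := s(Z); no other remaining equation mentions Q.
Delete trivial equation unit =?= unit.
Decompose p/2: p(q(U),true) =?= Z,  op(a,a) =?= U.
Bind Z := p(q(U),true); no other remaining equation mentions Z. Substituting into the earlier binding gives Q := s(p(q(U),true)).
Bind U := op(a,a). Substituting into the earlier bindings gives Q := s(p(q(op(a,a)),true)), Z := p(q(op(a,a)),true).
Applying the MGU to either side gives q(q(p(op(s(p(q(op(a,a)),true)),unit),p(p(q(op(a,a)),true),op(a,a))))).

q(q(p(op(s(p(q(op(a,a)),true)),unit),p(p(q(op(a,a)),true),op(a,a)))))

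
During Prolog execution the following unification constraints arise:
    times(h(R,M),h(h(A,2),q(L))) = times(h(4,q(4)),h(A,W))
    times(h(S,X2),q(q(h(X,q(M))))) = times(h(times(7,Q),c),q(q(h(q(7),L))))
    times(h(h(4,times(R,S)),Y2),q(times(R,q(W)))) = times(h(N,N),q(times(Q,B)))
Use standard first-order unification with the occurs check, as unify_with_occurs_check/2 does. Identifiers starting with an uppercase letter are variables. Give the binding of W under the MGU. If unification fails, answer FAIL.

FAIL

Decompose times/2: h(R,M) = h(4,q(4)),  h(h(A,2),q(L)) = h(A,W).
Decompose h/2: R = 4,  M = q(4).
Bind R := 4; substituting into the one remaining equation that mentions R gives: times(h(h(4,times(4,S)),Y2),q(times(4,q(W)))) = times(h(N,N),q(times(Q,B))).
Bind M := q(4); substituting into the one remaining equation that mentions M gives: times(h(S,X2),q(q(h(X,q(q(4)))))) = times(h(times(7,Q),c),q(q(h(q(7),L)))).
Decompose h/2: h(A,2) = A,  q(L) = W.
Occurs check fails: A occurs in h(A,2); the equation A = h(A,2) has no finite solution.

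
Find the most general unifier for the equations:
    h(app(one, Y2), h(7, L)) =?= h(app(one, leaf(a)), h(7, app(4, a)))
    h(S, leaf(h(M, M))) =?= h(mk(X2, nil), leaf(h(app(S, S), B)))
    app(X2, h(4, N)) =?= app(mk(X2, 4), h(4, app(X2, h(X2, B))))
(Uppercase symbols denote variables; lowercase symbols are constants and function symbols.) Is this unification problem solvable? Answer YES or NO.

NO

Decompose h/2: app(one, Y2) =?= app(one, leaf(a)),  h(7, L) =?= h(7, app(4, a)).
Decompose app/2: one =?= one,  Y2 =?= leaf(a).
Delete trivial equation one =?= one.
Bind Y2 := leaf(a); no other remaining equation mentions Y2.
Decompose h/2: 7 =?= 7,  L =?= app(4, a).
Delete trivial equation 7 =?= 7.
Bind L := app(4, a); no other remaining equation mentions L.
Decompose h/2: S =?= mk(X2, nil),  leaf(h(M, M)) =?= leaf(h(app(S, S), B)).
Bind S := mk(X2, nil); substituting into the one remaining equation that mentions S gives: leaf(h(M, M)) =?= leaf(h(app(mk(X2, nil), mk(X2, nil)), B)).
Decompose leaf/1: h(M, M) =?= h(app(mk(X2, nil), mk(X2, nil)), B).
Decompose h/2: M =?= app(mk(X2, nil), mk(X2, nil)),  M =?= B.
Bind M := app(mk(X2, nil), mk(X2, nil)); substituting into the one remaining equation that mentions M gives: app(mk(X2, nil), mk(X2, nil)) =?= B.
Bind B := app(mk(X2, nil), mk(X2, nil)); substituting into the remaining equation gives: app(X2, h(4, N)) =?= app(mk(X2, 4), h(4, app(X2, h(X2, app(mk(X2, nil), mk(X2, nil)))))).
Decompose app/2: X2 =?= mk(X2, 4),  h(4, N) =?= h(4, app(X2, h(X2, app(mk(X2, nil), mk(X2, nil))))).
Occurs check fails: X2 occurs in mk(X2, 4); the equation X2 =?= mk(X2, 4) has no finite solution.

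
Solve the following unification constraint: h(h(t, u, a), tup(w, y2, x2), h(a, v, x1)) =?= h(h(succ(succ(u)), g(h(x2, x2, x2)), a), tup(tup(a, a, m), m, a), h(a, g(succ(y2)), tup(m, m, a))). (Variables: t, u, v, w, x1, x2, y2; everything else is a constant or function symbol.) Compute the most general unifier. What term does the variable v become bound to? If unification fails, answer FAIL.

Decompose h/3: h(t, u, a) =?= h(succ(succ(u)), g(h(x2, x2, x2)), a),  tup(w, y2, x2) =?= tup(tup(a, a, m), m, a),  h(a, v, x1) =?= h(a, g(succ(y2)), tup(m, m, a)).
Decompose h/3: t =?= succ(succ(u)),  u =?= g(h(x2, x2, x2)),  a =?= a.
Bind t := succ(succ(u)); no other remaining equation mentions t.
Bind u := g(h(x2, x2, x2)); no other remaining equation mentions u. Substituting into the earlier binding gives t := succ(succ(g(h(x2, x2, x2)))).
Delete trivial equation a =?= a.
Decompose tup/3: w =?= tup(a, a, m),  y2 =?= m,  x2 =?= a.
Bind w := tup(a, a, m); no other remaining equation mentions w.
Bind y2 := m; substituting into the one remaining equation that mentions y2 gives: h(a, v, x1) =?= h(a, g(succ(m)), tup(m, m, a)).
Bind x2 := a; no other remaining equation mentions x2. Substituting into the earlier bindings gives t := succ(succ(g(h(a, a, a)))), u := g(h(a, a, a)).
Decompose h/3: a =?= a,  v =?= g(succ(m)),  x1 =?= tup(m, m, a).
Delete trivial equation a =?= a.
Bind v := g(succ(m)); no other remaining equation mentions v.
Bind x1 := tup(m, m, a).
MGU = { t -> succ(succ(g(h(a, a, a)))), u -> g(h(a, a, a)), w -> tup(a, a, m), y2 -> m, x2 -> a, v -> g(succ(m)), x1 -> tup(m, m, a) }, so v -> g(succ(m)).

g(succ(m))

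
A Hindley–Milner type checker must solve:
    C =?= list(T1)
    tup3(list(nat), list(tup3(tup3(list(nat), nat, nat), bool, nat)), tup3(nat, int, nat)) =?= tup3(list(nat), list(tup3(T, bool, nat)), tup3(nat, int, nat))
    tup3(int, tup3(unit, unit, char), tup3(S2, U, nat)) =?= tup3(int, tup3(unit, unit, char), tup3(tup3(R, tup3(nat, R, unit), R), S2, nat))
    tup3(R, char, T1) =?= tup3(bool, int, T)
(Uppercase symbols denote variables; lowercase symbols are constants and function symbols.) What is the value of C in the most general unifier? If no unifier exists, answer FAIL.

Bind C := list(T1); no other remaining equation mentions C.
Decompose tup3/3: list(nat) =?= list(nat),  list(tup3(tup3(list(nat), nat, nat), bool, nat)) =?= list(tup3(T, bool, nat)),  tup3(nat, int, nat) =?= tup3(nat, int, nat).
Delete trivial equation list(nat) =?= list(nat).
Decompose list/1: tup3(tup3(list(nat), nat, nat), bool, nat) =?= tup3(T, bool, nat).
Decompose tup3/3: tup3(list(nat), nat, nat) =?= T,  bool =?= bool,  nat =?= nat.
Bind T := tup3(list(nat), nat, nat); substituting into the one remaining equation that mentions T gives: tup3(R, char, T1) =?= tup3(bool, int, tup3(list(nat), nat, nat)).
Delete trivial equation bool =?= bool.
Delete trivial equation nat =?= nat.
Delete trivial equation tup3(nat, int, nat) =?= tup3(nat, int, nat).
Decompose tup3/3: int =?= int,  tup3(unit, unit, char) =?= tup3(unit, unit, char),  tup3(S2, U, nat) =?= tup3(tup3(R, tup3(nat, R, unit), R), S2, nat).
Delete trivial equation int =?= int.
Delete trivial equation tup3(unit, unit, char) =?= tup3(unit, unit, char).
Decompose tup3/3: S2 =?= tup3(R, tup3(nat, R, unit), R),  U =?= S2,  nat =?= nat.
Bind S2 := tup3(R, tup3(nat, R, unit), R); substituting into the one remaining equation that mentions S2 gives: U =?= tup3(R, tup3(nat, R, unit), R).
Bind U := tup3(R, tup3(nat, R, unit), R); no other remaining equation mentions U.
Delete trivial equation nat =?= nat.
Decompose tup3/3: R =?= bool,  char =?= int,  T1 =?= tup3(list(nat), nat, nat).
Bind R := bool; no other remaining equation mentions R. Substituting into the earlier bindings gives S2 := tup3(bool, tup3(nat, bool, unit), bool), U := tup3(bool, tup3(nat, bool, unit), bool).
Clash: constants char and int differ; no unifier exists.

FAIL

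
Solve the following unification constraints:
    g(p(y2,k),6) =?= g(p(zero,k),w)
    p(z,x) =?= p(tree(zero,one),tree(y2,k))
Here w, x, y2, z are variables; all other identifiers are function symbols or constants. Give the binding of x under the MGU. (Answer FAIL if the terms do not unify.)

tree(zero,k)

Decompose g/2: p(y2,k) =?= p(zero,k),  6 =?= w.
Decompose p/2: y2 =?= zero,  k =?= k.
Bind y2 := zero; substituting into the one remaining equation that mentions y2 gives: p(z,x) =?= p(tree(zero,one),tree(zero,k)).
Delete trivial equation k =?= k.
Bind w := 6; no other remaining equation mentions w.
Decompose p/2: z =?= tree(zero,one),  x =?= tree(zero,k).
Bind z := tree(zero,one); no other remaining equation mentions z.
Bind x := tree(zero,k).
MGU = { y2 := zero, w := 6, z := tree(zero,one), x := tree(zero,k) }, so x := tree(zero,k).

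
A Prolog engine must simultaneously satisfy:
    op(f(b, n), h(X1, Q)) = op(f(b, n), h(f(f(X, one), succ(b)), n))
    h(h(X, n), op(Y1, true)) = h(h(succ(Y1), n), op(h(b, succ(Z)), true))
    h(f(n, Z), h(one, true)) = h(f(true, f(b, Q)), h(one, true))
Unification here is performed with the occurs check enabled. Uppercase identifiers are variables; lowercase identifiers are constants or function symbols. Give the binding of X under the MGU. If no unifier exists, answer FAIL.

FAIL

Decompose op/2: f(b, n) = f(b, n),  h(X1, Q) = h(f(f(X, one), succ(b)), n).
Delete trivial equation f(b, n) = f(b, n).
Decompose h/2: X1 = f(f(X, one), succ(b)),  Q = n.
Bind X1 := f(f(X, one), succ(b)); no other remaining equation mentions X1.
Bind Q := n; substituting into the one remaining equation that mentions Q gives: h(f(n, Z), h(one, true)) = h(f(true, f(b, n)), h(one, true)).
Decompose h/2: h(X, n) = h(succ(Y1), n),  op(Y1, true) = op(h(b, succ(Z)), true).
Decompose h/2: X = succ(Y1),  n = n.
Bind X := succ(Y1); no other remaining equation mentions X. Substituting into the earlier binding gives X1 := f(f(succ(Y1), one), succ(b)).
Delete trivial equation n = n.
Decompose op/2: Y1 = h(b, succ(Z)),  true = true.
Bind Y1 := h(b, succ(Z)); no other remaining equation mentions Y1. Substituting into the earlier bindings gives X1 := f(f(succ(h(b, succ(Z))), one), succ(b)), X := succ(h(b, succ(Z))).
Delete trivial equation true = true.
Decompose h/2: f(n, Z) = f(true, f(b, n)),  h(one, true) = h(one, true).
Decompose f/2: n = true,  Z = f(b, n).
Clash: constants n and true differ; no unifier exists.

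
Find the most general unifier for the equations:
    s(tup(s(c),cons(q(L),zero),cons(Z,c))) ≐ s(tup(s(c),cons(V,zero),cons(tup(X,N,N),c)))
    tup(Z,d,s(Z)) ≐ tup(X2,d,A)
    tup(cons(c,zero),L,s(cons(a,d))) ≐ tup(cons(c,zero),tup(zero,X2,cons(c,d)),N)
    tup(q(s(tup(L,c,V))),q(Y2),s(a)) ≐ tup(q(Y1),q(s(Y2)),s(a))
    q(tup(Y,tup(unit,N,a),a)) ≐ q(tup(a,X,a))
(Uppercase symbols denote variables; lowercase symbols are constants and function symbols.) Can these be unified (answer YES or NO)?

NO

Decompose s/1: tup(s(c),cons(q(L),zero),cons(Z,c)) ≐ tup(s(c),cons(V,zero),cons(tup(X,N,N),c)).
Decompose tup/3: s(c) ≐ s(c),  cons(q(L),zero) ≐ cons(V,zero),  cons(Z,c) ≐ cons(tup(X,N,N),c).
Delete trivial equation s(c) ≐ s(c).
Decompose cons/2: q(L) ≐ V,  zero ≐ zero.
Bind V := q(L); substituting into the one remaining equation that mentions V gives: tup(q(s(tup(L,c,q(L)))),q(Y2),s(a)) ≐ tup(q(Y1),q(s(Y2)),s(a)).
Delete trivial equation zero ≐ zero.
Decompose cons/2: Z ≐ tup(X,N,N),  c ≐ c.
Bind Z := tup(X,N,N); substituting into the one remaining equation that mentions Z gives: tup(tup(X,N,N),d,s(tup(X,N,N))) ≐ tup(X2,d,A).
Delete trivial equation c ≐ c.
Decompose tup/3: tup(X,N,N) ≐ X2,  d ≐ d,  s(tup(X,N,N)) ≐ A.
Bind X2 := tup(X,N,N); substituting into the one remaining equation that mentions X2 gives: tup(cons(c,zero),L,s(cons(a,d))) ≐ tup(cons(c,zero),tup(zero,tup(X,N,N),cons(c,d)),N).
Delete trivial equation d ≐ d.
Bind A := s(tup(X,N,N)); no other remaining equation mentions A.
Decompose tup/3: cons(c,zero) ≐ cons(c,zero),  L ≐ tup(zero,tup(X,N,N),cons(c,d)),  s(cons(a,d)) ≐ N.
Delete trivial equation cons(c,zero) ≐ cons(c,zero).
Bind L := tup(zero,tup(X,N,N),cons(c,d)); substituting into the one remaining equation that mentions L gives: tup(q(s(tup(tup(zero,tup(X,N,N),cons(c,d)),c,q(tup(zero,tup(X,N,N),cons(c,d)))))),q(Y2),s(a)) ≐ tup(q(Y1),q(s(Y2)),s(a)). Substituting into the earlier binding gives V := q(tup(zero,tup(X,N,N),cons(c,d))).
Bind N := s(cons(a,d)); substituting into the remaining equations gives: tup(q(s(tup(tup(zero,tup(X,s(cons(a,d)),s(cons(a,d))),cons(c,d)),c,q(tup(zero,tup(X,s(cons(a,d)),s(cons(a,d))),cons(c,d)))))),q(Y2),s(a)) ≐ tup(q(Y1),q(s(Y2)),s(a)),  q(tup(Y,tup(unit,s(cons(a,d)),a),a)) ≐ q(tup(a,X,a)). Substituting into the earlier bindings gives V := q(tup(zero,tup(X,s(cons(a,d)),s(cons(a,d))),cons(c,d))), Z := tup(X,s(cons(a,d)),s(cons(a,d))), X2 := tup(X,s(cons(a,d)),s(cons(a,d))), A := s(tup(X,s(cons(a,d)),s(cons(a,d)))), L := tup(zero,tup(X,s(cons(a,d)),s(cons(a,d))),cons(c,d)).
Decompose tup/3: q(s(tup(tup(zero,tup(X,s(cons(a,d)),s(cons(a,d))),cons(c,d)),c,q(tup(zero,tup(X,s(cons(a,d)),s(cons(a,d))),cons(c,d)))))) ≐ q(Y1),  q(Y2) ≐ q(s(Y2)),  s(a) ≐ s(a).
Decompose q/1: s(tup(tup(zero,tup(X,s(cons(a,d)),s(cons(a,d))),cons(c,d)),c,q(tup(zero,tup(X,s(cons(a,d)),s(cons(a,d))),cons(c,d))))) ≐ Y1.
Bind Y1 := s(tup(tup(zero,tup(X,s(cons(a,d)),s(cons(a,d))),cons(c,d)),c,q(tup(zero,tup(X,s(cons(a,d)),s(cons(a,d))),cons(c,d))))); no other remaining equation mentions Y1.
Decompose q/1: Y2 ≐ s(Y2).
Occurs check fails: Y2 occurs in s(Y2); the equation Y2 ≐ s(Y2) has no finite solution.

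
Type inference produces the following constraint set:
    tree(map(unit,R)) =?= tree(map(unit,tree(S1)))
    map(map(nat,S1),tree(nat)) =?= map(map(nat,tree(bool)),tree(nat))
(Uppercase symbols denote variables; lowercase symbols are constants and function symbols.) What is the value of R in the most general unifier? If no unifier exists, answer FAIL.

Decompose tree/1: map(unit,R) =?= map(unit,tree(S1)).
Decompose map/2: unit =?= unit,  R =?= tree(S1).
Delete trivial equation unit =?= unit.
Bind R := tree(S1); no other remaining equation mentions R.
Decompose map/2: map(nat,S1) =?= map(nat,tree(bool)),  tree(nat) =?= tree(nat).
Decompose map/2: nat =?= nat,  S1 =?= tree(bool).
Delete trivial equation nat =?= nat.
Bind S1 := tree(bool); no other remaining equation mentions S1. Substituting into the earlier binding gives R := tree(tree(bool)).
Delete trivial equation tree(nat) =?= tree(nat).
MGU = { R := tree(tree(bool)), S1 := tree(bool) }, so R := tree(tree(bool)).

tree(tree(bool))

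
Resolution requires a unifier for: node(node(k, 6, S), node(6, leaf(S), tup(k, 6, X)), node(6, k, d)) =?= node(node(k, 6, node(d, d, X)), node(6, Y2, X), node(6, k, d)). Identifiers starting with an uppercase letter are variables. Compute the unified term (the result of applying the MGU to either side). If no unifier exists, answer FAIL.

FAIL

Decompose node/3: node(k, 6, S) =?= node(k, 6, node(d, d, X)),  node(6, leaf(S), tup(k, 6, X)) =?= node(6, Y2, X),  node(6, k, d) =?= node(6, k, d).
Decompose node/3: k =?= k,  6 =?= 6,  S =?= node(d, d, X).
Delete trivial equation k =?= k.
Delete trivial equation 6 =?= 6.
Bind S := node(d, d, X); substituting into the one remaining equation that mentions S gives: node(6, leaf(node(d, d, X)), tup(k, 6, X)) =?= node(6, Y2, X).
Decompose node/3: 6 =?= 6,  leaf(node(d, d, X)) =?= Y2,  tup(k, 6, X) =?= X.
Delete trivial equation 6 =?= 6.
Bind Y2 := leaf(node(d, d, X)); no other remaining equation mentions Y2.
Occurs check fails: X occurs in tup(k, 6, X); the equation X =?= tup(k, 6, X) has no finite solution.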